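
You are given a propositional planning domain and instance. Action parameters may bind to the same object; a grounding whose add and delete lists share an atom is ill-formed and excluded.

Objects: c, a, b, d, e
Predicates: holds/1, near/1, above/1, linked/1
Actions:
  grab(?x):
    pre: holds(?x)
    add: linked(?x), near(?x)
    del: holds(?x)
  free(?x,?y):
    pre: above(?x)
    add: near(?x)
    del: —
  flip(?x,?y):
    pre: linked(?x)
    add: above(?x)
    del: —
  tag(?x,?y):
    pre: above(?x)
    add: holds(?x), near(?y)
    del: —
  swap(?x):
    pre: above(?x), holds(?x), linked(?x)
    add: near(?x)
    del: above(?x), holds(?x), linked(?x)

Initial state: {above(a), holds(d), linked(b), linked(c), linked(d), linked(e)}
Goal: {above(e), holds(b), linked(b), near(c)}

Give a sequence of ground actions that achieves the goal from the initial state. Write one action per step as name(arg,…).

flip(b,c); flip(e,c); tag(b,c)

1. flip(b,c)  →  {above(a), above(b), holds(d), linked(b), linked(c), linked(d), linked(e)}
2. flip(e,c)  →  {above(a), above(b), above(e), holds(d), linked(b), linked(c), linked(d), linked(e)}
3. tag(b,c)  →  {above(a), above(b), above(e), holds(b), holds(d), linked(b), linked(c), linked(d), linked(e), near(c)}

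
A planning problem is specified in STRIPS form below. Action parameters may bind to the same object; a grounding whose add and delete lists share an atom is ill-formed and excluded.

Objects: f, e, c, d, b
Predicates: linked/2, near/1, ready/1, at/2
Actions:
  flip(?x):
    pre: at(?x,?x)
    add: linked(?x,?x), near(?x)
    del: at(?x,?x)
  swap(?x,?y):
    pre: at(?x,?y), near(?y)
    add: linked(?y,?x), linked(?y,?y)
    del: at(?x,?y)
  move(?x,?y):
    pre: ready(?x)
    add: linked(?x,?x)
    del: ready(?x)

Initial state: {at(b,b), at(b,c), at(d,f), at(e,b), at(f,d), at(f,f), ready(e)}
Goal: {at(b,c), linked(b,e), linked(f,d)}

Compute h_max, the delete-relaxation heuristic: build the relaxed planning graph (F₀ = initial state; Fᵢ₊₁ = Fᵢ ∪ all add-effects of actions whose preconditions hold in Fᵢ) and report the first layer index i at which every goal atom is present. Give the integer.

2

F0 = init (7 atoms)
F1 = F0 ∪ {linked(b,b), linked(e,e), linked(f,f), near(b), near(f)}  (12 atoms)
F2 = F1 ∪ {linked(b,e), linked(f,d)}  (14 atoms)
goal ⊆ F2  ⇒  h_max = 2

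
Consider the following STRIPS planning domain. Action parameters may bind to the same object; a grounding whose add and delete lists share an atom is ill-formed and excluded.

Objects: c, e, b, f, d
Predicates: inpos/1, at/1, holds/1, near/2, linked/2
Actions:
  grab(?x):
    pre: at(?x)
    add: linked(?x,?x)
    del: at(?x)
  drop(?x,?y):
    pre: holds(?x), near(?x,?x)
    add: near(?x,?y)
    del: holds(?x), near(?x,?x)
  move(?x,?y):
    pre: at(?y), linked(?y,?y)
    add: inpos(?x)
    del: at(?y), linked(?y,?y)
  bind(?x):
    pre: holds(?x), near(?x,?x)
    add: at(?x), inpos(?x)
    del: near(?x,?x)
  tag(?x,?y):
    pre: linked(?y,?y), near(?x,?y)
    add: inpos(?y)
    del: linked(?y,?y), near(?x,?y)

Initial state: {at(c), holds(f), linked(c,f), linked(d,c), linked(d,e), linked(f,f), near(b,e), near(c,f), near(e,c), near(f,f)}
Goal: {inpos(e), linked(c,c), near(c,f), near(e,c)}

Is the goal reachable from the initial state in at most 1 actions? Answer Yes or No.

1. grab(c)  →  {holds(f), linked(c,c), linked(c,f), linked(d,c), linked(d,e), linked(f,f), near(b,e), near(c,f), near(e,c), near(f,f)}
2. bind(f)  →  {at(f), holds(f), inpos(f), linked(c,c), linked(c,f), linked(d,c), linked(d,e), linked(f,f), near(b,e), near(c,f), near(e,c)}
3. move(e,f)  →  {holds(f), inpos(e), inpos(f), linked(c,c), linked(c,f), linked(d,c), linked(d,e), near(b,e), near(c,f), near(e,c)}
optimal plan length = 3; 3 > 1

No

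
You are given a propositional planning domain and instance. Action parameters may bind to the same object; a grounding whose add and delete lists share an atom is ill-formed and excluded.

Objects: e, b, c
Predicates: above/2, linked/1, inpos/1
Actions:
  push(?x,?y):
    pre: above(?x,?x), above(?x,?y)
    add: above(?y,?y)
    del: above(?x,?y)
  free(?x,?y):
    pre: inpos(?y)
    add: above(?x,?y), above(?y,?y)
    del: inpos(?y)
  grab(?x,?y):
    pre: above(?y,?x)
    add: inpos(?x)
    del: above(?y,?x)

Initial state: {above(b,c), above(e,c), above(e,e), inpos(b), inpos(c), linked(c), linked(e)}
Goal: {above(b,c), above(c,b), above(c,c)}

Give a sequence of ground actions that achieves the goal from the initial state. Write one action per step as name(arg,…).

push(e,c); free(c,b)

1. push(e,c)  →  {above(b,c), above(c,c), above(e,e), inpos(b), inpos(c), linked(c), linked(e)}
2. free(c,b)  →  {above(b,b), above(b,c), above(c,b), above(c,c), above(e,e), inpos(c), linked(c), linked(e)}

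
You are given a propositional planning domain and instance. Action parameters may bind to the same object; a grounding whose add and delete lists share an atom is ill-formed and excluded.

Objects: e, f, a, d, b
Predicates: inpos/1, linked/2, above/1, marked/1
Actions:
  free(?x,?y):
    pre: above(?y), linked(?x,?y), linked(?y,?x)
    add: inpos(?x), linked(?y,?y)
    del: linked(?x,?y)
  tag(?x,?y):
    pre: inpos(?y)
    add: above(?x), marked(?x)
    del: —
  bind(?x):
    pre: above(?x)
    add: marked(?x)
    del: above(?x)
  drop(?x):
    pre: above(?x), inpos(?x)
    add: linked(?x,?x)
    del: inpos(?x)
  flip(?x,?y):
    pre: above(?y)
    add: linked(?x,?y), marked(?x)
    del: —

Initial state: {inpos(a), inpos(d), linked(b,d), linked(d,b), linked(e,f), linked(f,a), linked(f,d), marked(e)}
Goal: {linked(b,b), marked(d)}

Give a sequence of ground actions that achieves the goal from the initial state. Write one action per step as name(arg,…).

tag(d,a); tag(b,a); free(d,b)

1. tag(d,a)  →  {above(d), inpos(a), inpos(d), linked(b,d), linked(d,b), linked(e,f), linked(f,a), linked(f,d), marked(d), marked(e)}
2. tag(b,a)  →  {above(b), above(d), inpos(a), inpos(d), linked(b,d), linked(d,b), linked(e,f), linked(f,a), linked(f,d), marked(b), marked(d), marked(e)}
3. free(d,b)  →  {above(b), above(d), inpos(a), inpos(d), linked(b,b), linked(b,d), linked(e,f), linked(f,a), linked(f,d), marked(b), marked(d), marked(e)}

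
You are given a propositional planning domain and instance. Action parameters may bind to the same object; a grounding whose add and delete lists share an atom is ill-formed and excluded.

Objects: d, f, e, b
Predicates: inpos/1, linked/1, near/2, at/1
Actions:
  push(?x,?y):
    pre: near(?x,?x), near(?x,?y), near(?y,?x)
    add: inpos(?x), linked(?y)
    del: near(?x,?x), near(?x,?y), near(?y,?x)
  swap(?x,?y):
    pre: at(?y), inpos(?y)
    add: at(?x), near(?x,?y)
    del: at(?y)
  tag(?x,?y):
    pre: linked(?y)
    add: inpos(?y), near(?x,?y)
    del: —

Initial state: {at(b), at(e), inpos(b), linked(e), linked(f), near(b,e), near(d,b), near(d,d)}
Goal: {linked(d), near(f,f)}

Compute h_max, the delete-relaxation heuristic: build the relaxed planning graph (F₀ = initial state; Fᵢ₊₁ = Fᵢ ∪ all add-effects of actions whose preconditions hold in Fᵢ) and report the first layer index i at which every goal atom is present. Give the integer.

1

F0 = init (8 atoms)
F1 = F0 ∪ {at(d), at(f), inpos(d), inpos(e), inpos(f), linked(d), near(b,f), near(d,e), near(d,f), near(e,b), near(e,e), near(e,f), near(f,b), near(f,e), near(f,f)}  (23 atoms)
goal ⊆ F1  ⇒  h_max = 1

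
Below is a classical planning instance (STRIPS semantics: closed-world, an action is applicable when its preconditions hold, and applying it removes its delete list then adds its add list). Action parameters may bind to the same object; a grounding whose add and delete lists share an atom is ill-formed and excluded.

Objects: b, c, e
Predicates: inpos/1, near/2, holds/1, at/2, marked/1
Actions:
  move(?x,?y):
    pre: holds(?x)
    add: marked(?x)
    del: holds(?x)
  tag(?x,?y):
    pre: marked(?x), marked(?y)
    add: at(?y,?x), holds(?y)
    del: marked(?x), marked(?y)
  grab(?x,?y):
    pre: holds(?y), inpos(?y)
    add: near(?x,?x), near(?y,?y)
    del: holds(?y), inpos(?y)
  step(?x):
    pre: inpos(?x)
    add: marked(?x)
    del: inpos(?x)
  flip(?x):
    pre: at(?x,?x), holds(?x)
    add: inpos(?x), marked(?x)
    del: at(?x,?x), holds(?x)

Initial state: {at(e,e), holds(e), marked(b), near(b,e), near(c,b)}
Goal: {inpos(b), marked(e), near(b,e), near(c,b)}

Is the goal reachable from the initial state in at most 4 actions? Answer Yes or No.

1. move(e,b)  →  {at(e,e), marked(b), marked(e), near(b,e), near(c,b)}
2. tag(b,b)  →  {at(b,b), at(e,e), holds(b), marked(e), near(b,e), near(c,b)}
3. flip(b)  →  {at(e,e), inpos(b), marked(b), marked(e), near(b,e), near(c,b)}
optimal plan length = 3; 3 ≤ 4

Yes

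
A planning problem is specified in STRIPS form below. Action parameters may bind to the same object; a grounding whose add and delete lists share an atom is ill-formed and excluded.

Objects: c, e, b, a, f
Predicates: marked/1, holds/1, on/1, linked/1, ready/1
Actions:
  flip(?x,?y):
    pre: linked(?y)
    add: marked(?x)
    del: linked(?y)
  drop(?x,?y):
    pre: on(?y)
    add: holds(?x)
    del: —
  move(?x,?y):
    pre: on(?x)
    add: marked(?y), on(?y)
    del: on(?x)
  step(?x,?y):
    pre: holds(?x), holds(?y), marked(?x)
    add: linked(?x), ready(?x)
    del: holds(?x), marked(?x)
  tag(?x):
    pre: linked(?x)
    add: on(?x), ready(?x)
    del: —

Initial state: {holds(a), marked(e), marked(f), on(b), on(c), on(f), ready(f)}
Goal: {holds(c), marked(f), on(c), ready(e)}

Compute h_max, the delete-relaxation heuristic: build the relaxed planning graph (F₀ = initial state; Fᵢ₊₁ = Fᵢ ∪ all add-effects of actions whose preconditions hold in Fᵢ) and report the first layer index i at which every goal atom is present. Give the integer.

2

F0 = init (7 atoms)
F1 = F0 ∪ {holds(b), holds(c), holds(e), holds(f), marked(a), marked(b), marked(c), on(a), on(e)}  (16 atoms)
F2 = F1 ∪ {linked(a), linked(b), linked(c), linked(e), linked(f), ready(a), ready(b), ready(c), ready(e)}  (25 atoms)
goal ⊆ F2  ⇒  h_max = 2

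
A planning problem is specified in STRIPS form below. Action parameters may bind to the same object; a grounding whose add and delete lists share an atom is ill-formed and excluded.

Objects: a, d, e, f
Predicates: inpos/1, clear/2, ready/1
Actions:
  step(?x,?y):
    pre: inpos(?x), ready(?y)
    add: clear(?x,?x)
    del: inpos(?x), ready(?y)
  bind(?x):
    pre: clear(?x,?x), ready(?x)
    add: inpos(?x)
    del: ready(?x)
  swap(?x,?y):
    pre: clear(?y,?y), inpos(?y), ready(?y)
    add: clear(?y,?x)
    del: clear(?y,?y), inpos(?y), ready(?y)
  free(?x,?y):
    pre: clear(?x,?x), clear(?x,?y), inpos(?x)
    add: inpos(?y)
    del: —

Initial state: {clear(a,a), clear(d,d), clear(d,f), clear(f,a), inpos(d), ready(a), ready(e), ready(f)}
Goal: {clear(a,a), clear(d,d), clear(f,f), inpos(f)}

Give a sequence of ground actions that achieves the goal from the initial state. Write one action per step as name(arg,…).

1. free(d,f)  →  {clear(a,a), clear(d,d), clear(d,f), clear(f,a), inpos(d), inpos(f), ready(a), ready(e), ready(f)}
2. step(f,a)  →  {clear(a,a), clear(d,d), clear(d,f), clear(f,a), clear(f,f), inpos(d), ready(e), ready(f)}
3. bind(f)  →  {clear(a,a), clear(d,d), clear(d,f), clear(f,a), clear(f,f), inpos(d), inpos(f), ready(e)}

free(d,f); step(f,a); bind(f)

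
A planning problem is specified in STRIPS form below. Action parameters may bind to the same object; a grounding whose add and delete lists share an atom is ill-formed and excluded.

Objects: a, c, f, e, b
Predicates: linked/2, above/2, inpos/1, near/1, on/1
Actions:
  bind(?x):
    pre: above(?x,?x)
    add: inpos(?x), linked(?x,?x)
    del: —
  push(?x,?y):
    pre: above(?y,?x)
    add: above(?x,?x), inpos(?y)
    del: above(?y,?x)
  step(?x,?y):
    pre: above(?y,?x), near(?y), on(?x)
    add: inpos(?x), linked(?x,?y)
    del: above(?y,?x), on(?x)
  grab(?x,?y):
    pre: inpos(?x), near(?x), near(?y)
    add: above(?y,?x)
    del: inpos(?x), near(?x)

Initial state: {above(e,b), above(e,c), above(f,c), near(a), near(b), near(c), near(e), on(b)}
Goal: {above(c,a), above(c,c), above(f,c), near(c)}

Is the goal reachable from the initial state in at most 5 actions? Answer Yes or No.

Yes

1. push(c,e)  →  {above(c,c), above(e,b), above(f,c), inpos(e), near(a), near(b), near(c), near(e), on(b)}
2. grab(e,a)  →  {above(a,e), above(c,c), above(e,b), above(f,c), near(a), near(b), near(c), on(b)}
3. push(e,a)  →  {above(c,c), above(e,b), above(e,e), above(f,c), inpos(a), near(a), near(b), near(c), on(b)}
4. grab(a,c)  →  {above(c,a), above(c,c), above(e,b), above(e,e), above(f,c), near(b), near(c), on(b)}
optimal plan length = 4; 4 ≤ 5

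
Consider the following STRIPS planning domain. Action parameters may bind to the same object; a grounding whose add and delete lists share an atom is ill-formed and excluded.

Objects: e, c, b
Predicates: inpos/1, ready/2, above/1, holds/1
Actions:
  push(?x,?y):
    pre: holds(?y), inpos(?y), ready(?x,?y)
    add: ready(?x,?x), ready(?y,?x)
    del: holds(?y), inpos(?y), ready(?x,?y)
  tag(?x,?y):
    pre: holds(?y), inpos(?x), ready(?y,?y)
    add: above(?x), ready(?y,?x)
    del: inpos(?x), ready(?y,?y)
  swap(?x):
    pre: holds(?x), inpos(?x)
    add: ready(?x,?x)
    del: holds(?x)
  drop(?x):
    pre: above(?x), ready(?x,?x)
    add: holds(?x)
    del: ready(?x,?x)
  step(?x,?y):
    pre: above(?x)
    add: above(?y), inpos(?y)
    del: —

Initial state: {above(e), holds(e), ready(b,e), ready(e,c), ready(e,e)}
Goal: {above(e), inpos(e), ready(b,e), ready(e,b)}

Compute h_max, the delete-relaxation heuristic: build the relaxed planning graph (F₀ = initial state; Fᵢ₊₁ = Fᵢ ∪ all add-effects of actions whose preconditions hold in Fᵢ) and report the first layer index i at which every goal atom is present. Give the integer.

2

F0 = init (5 atoms)
F1 = F0 ∪ {above(b), above(c), inpos(b), inpos(c), inpos(e)}  (10 atoms)
F2 = F1 ∪ {ready(b,b), ready(e,b)}  (12 atoms)
goal ⊆ F2  ⇒  h_max = 2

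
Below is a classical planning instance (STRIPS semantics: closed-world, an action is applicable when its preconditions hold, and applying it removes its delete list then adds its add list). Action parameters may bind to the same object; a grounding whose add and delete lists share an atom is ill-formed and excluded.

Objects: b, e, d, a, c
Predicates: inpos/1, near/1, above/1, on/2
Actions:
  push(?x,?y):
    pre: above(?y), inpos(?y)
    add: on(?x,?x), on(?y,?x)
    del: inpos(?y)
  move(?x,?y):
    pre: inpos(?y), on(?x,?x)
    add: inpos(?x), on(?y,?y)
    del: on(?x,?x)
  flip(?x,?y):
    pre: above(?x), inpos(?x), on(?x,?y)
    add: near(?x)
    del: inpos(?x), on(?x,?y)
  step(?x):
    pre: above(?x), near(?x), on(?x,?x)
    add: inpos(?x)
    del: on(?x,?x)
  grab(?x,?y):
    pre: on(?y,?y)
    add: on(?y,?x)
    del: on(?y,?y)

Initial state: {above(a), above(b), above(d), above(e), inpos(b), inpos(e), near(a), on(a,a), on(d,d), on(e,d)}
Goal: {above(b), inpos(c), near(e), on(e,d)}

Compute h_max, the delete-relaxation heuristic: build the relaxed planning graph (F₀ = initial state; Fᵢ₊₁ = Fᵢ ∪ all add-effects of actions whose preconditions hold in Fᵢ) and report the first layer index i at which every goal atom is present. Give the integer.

F0 = init (10 atoms)
F1 = F0 ∪ {inpos(a), inpos(d), near(e), on(a,b), on(a,c), on(a,d), on(a,e), on(b,a), on(b,b), on(b,c), on(b,d), on(b,e), on(c,c), on(d,a), on(d,b), on(d,c), on(d,e), on(e,a), on(e,b), on(e,c), on(e,e)}  (31 atoms)
F2 = F1 ∪ {inpos(c), near(b), near(d), on(c,a), on(c,b), on(c,d), on(c,e)}  (38 atoms)
goal ⊆ F2  ⇒  h_max = 2

2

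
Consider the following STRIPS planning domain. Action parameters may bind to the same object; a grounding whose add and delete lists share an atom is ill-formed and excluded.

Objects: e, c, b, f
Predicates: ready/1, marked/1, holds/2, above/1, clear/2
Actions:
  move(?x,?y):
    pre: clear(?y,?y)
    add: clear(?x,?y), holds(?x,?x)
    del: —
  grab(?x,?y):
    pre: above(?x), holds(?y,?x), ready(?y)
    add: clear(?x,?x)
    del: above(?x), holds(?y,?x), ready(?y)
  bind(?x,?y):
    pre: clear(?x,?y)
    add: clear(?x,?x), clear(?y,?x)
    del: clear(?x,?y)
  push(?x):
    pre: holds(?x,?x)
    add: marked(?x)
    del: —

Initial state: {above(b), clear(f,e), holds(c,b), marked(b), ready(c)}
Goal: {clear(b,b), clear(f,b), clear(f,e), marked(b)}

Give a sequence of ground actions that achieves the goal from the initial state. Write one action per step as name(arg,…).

grab(b,c); move(f,b)

1. grab(b,c)  →  {clear(b,b), clear(f,e), marked(b)}
2. move(f,b)  →  {clear(b,b), clear(f,b), clear(f,e), holds(f,f), marked(b)}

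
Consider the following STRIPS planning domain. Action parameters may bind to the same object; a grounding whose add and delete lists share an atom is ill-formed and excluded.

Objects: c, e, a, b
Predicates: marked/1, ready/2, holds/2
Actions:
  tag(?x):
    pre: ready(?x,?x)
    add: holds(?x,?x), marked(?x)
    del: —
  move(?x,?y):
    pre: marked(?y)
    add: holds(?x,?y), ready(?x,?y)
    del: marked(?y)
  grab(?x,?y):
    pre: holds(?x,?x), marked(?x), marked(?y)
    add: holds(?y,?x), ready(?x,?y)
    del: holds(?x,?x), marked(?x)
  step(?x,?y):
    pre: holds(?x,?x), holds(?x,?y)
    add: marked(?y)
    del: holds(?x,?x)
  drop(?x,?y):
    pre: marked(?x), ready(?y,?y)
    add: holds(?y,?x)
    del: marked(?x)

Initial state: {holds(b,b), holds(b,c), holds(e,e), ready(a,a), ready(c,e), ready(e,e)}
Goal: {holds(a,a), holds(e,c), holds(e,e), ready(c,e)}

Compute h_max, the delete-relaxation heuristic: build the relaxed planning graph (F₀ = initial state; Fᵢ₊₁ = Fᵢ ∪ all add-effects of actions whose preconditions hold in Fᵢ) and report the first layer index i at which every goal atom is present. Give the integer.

2

F0 = init (6 atoms)
F1 = F0 ∪ {holds(a,a), marked(a), marked(b), marked(c), marked(e)}  (11 atoms)
F2 = F1 ∪ {holds(a,b), holds(a,c), holds(a,e), holds(b,a), holds(b,e), holds(c,a), holds(c,b), holds(c,c), holds(c,e), holds(e,a), holds(e,b), holds(e,c), ready(a,b), ready(a,c), ready(a,e), ready(b,a), ready(b,b), ready(b,c), ready(b,e), ready(c,a), ready(c,b), ready(c,c), ready(e,a), ready(e,b), ready(e,c)}  (36 atoms)
goal ⊆ F2  ⇒  h_max = 2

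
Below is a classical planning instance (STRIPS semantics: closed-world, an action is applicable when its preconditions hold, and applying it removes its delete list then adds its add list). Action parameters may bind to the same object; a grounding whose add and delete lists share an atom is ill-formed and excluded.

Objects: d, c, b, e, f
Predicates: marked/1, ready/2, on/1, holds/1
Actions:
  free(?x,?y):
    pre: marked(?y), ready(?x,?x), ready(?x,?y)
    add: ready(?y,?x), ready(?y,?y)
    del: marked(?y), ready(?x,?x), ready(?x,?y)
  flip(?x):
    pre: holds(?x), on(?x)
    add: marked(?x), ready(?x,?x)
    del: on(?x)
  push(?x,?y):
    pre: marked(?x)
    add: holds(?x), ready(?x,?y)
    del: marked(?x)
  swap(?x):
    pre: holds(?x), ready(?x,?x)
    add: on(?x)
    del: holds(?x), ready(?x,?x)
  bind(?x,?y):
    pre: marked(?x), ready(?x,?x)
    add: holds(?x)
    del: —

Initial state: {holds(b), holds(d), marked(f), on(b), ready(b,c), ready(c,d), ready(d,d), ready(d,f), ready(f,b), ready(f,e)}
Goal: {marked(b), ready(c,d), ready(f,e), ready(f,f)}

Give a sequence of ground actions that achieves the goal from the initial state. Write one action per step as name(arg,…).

free(d,f); flip(b)

1. free(d,f)  →  {holds(b), holds(d), on(b), ready(b,c), ready(c,d), ready(f,b), ready(f,d), ready(f,e), ready(f,f)}
2. flip(b)  →  {holds(b), holds(d), marked(b), ready(b,b), ready(b,c), ready(c,d), ready(f,b), ready(f,d), ready(f,e), ready(f,f)}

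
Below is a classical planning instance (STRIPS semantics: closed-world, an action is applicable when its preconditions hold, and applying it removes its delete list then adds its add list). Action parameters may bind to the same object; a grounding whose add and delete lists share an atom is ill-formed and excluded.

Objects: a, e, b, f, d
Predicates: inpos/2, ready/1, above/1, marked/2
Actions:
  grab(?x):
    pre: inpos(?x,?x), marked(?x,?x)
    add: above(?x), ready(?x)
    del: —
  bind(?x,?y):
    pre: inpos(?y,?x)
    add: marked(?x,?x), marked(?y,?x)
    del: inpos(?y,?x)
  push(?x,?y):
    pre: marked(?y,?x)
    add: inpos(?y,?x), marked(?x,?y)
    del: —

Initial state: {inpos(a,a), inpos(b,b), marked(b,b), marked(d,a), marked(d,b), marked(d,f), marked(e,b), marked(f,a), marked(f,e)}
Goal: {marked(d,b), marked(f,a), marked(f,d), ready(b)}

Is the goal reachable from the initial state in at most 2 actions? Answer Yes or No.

Yes

1. grab(b)  →  {above(b), inpos(a,a), inpos(b,b), marked(b,b), marked(d,a), marked(d,b), marked(d,f), marked(e,b), marked(f,a), marked(f,e), ready(b)}
2. push(f,d)  →  {above(b), inpos(a,a), inpos(b,b), inpos(d,f), marked(b,b), marked(d,a), marked(d,b), marked(d,f), marked(e,b), marked(f,a), marked(f,d), marked(f,e), ready(b)}
optimal plan length = 2; 2 ≤ 2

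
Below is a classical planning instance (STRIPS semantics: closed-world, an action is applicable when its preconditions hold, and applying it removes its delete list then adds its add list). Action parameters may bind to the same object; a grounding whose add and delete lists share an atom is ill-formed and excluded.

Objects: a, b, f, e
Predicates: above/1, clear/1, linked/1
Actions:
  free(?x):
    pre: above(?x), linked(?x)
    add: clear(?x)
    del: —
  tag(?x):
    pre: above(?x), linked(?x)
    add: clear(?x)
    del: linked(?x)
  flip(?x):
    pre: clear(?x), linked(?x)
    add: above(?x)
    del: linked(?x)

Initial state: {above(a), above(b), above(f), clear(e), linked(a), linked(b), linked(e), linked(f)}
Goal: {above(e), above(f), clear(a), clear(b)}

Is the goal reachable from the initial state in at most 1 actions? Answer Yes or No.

1. free(a)  →  {above(a), above(b), above(f), clear(a), clear(e), linked(a), linked(b), linked(e), linked(f)}
2. free(b)  →  {above(a), above(b), above(f), clear(a), clear(b), clear(e), linked(a), linked(b), linked(e), linked(f)}
3. flip(e)  →  {above(a), above(b), above(e), above(f), clear(a), clear(b), clear(e), linked(a), linked(b), linked(f)}
optimal plan length = 3; 3 > 1

No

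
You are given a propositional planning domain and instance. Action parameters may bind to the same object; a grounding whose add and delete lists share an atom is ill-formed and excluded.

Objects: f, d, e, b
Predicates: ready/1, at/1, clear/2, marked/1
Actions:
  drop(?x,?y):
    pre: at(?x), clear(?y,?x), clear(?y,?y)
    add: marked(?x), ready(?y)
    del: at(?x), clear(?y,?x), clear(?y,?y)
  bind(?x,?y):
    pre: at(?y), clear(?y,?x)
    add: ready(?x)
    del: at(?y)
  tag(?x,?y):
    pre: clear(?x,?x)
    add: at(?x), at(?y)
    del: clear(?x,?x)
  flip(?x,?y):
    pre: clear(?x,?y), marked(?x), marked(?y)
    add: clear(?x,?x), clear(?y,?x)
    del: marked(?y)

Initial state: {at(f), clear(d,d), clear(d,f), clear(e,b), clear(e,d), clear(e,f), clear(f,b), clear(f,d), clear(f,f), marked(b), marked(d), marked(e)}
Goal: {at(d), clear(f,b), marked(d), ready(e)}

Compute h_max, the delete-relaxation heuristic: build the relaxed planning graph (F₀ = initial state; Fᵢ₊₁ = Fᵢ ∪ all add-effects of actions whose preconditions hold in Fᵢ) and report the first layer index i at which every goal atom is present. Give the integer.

2

F0 = init (12 atoms)
F1 = F0 ∪ {at(b), at(d), at(e), clear(b,e), clear(d,e), clear(e,e), marked(f), ready(b), ready(d), ready(f)}  (22 atoms)
F2 = F1 ∪ {clear(b,b), clear(b,f), clear(f,e), ready(e)}  (26 atoms)
goal ⊆ F2  ⇒  h_max = 2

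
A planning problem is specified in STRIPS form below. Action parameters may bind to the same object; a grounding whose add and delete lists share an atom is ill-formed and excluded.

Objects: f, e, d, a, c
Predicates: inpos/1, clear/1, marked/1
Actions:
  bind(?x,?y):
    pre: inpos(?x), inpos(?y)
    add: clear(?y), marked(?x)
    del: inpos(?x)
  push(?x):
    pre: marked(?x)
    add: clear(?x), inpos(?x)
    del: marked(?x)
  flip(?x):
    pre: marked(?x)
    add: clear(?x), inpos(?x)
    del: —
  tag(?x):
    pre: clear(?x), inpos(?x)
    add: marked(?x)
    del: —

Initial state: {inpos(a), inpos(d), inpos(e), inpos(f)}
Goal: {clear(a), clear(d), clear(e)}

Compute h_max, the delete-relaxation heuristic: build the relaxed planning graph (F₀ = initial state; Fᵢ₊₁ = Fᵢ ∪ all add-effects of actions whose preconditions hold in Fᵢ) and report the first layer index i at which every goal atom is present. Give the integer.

1

F0 = init (4 atoms)
F1 = F0 ∪ {clear(a), clear(d), clear(e), clear(f), marked(a), marked(d), marked(e), marked(f)}  (12 atoms)
goal ⊆ F1  ⇒  h_max = 1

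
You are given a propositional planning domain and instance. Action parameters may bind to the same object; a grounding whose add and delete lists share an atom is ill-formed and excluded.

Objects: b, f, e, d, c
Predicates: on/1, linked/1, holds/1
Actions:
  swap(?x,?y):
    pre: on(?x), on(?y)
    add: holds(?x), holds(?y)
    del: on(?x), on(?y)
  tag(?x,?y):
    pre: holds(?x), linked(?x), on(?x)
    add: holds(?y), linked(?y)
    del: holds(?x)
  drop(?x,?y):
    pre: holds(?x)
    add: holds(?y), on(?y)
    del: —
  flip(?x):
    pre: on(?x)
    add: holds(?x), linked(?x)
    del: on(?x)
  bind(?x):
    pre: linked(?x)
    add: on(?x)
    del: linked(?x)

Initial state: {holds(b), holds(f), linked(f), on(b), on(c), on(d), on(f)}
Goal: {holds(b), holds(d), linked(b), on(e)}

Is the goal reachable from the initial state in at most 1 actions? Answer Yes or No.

No

1. swap(b,d)  →  {holds(b), holds(d), holds(f), linked(f), on(c), on(f)}
2. tag(f,b)  →  {holds(b), holds(d), linked(b), linked(f), on(c), on(f)}
3. drop(b,e)  →  {holds(b), holds(d), holds(e), linked(b), linked(f), on(c), on(e), on(f)}
optimal plan length = 3; 3 > 1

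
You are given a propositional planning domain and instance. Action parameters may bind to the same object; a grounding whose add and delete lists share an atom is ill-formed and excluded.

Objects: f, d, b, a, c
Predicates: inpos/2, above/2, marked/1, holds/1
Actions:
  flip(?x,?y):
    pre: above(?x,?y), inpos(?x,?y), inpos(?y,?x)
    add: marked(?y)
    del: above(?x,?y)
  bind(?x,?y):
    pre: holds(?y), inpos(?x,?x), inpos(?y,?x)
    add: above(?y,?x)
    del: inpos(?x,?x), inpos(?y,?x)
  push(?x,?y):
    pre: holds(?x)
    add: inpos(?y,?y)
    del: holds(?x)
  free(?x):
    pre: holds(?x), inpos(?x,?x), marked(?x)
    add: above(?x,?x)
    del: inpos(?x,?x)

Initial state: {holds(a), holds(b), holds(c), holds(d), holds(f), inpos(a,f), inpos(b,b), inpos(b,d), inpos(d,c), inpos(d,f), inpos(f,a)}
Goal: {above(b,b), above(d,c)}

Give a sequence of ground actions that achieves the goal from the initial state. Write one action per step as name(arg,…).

1. bind(b,b)  →  {above(b,b), holds(a), holds(b), holds(c), holds(d), holds(f), inpos(a,f), inpos(b,d), inpos(d,c), inpos(d,f), inpos(f,a)}
2. push(f,c)  →  {above(b,b), holds(a), holds(b), holds(c), holds(d), inpos(a,f), inpos(b,d), inpos(c,c), inpos(d,c), inpos(d,f), inpos(f,a)}
3. bind(c,d)  →  {above(b,b), above(d,c), holds(a), holds(b), holds(c), holds(d), inpos(a,f), inpos(b,d), inpos(d,f), inpos(f,a)}

bind(b,b); push(f,c); bind(c,d)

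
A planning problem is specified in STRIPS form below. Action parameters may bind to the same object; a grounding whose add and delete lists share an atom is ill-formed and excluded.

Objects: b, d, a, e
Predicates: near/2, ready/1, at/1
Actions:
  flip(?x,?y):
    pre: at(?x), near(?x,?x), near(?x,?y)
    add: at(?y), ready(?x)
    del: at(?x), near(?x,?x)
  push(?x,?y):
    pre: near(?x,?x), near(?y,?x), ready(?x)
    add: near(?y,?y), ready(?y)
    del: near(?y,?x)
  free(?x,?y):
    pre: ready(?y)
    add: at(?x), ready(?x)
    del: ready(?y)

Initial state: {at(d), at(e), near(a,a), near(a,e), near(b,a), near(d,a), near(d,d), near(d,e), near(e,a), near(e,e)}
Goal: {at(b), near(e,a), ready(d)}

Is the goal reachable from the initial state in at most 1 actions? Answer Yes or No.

No

1. flip(d,a)  →  {at(a), at(e), near(a,a), near(a,e), near(b,a), near(d,a), near(d,e), near(e,a), near(e,e), ready(d)}
2. flip(a,e)  →  {at(e), near(a,e), near(b,a), near(d,a), near(d,e), near(e,a), near(e,e), ready(a), ready(d)}
3. free(b,a)  →  {at(b), at(e), near(a,e), near(b,a), near(d,a), near(d,e), near(e,a), near(e,e), ready(b), ready(d)}
optimal plan length = 3; 3 > 1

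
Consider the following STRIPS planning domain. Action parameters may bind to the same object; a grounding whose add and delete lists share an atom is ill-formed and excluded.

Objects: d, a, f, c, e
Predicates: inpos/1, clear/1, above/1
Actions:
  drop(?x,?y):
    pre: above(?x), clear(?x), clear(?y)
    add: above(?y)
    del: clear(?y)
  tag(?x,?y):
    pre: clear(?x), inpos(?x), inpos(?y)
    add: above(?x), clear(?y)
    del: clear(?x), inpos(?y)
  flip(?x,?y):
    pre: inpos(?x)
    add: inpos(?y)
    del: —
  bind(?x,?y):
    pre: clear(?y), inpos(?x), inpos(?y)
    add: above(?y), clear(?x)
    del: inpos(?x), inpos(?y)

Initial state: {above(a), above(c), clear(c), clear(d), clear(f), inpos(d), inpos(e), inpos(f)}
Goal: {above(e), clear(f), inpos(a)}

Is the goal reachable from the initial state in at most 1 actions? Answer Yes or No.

1. tag(d,e)  →  {above(a), above(c), above(d), clear(c), clear(e), clear(f), inpos(d), inpos(f)}
2. drop(c,e)  →  {above(a), above(c), above(d), above(e), clear(c), clear(f), inpos(d), inpos(f)}
3. flip(d,a)  →  {above(a), above(c), above(d), above(e), clear(c), clear(f), inpos(a), inpos(d), inpos(f)}
optimal plan length = 3; 3 > 1

No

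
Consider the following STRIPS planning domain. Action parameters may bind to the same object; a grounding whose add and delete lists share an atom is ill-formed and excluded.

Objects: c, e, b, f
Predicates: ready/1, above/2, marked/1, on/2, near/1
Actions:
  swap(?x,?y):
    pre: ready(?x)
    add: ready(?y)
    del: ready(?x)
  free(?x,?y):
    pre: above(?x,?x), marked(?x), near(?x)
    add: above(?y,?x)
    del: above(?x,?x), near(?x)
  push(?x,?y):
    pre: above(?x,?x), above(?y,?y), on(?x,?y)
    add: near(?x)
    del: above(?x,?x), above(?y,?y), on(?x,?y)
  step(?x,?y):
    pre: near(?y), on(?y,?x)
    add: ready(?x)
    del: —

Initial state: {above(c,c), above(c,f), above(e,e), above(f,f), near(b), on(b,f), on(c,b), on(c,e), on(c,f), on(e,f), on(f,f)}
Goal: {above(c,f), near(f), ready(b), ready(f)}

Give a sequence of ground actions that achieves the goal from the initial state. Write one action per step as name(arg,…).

1. push(c,e)  →  {above(c,f), above(f,f), near(b), near(c), on(b,f), on(c,b), on(c,f), on(e,f), on(f,f)}
2. push(f,f)  →  {above(c,f), near(b), near(c), near(f), on(b,f), on(c,b), on(c,f), on(e,f)}
3. step(b,c)  →  {above(c,f), near(b), near(c), near(f), on(b,f), on(c,b), on(c,f), on(e,f), ready(b)}
4. step(f,c)  →  {above(c,f), near(b), near(c), near(f), on(b,f), on(c,b), on(c,f), on(e,f), ready(b), ready(f)}

push(c,e); push(f,f); step(b,c); step(f,c)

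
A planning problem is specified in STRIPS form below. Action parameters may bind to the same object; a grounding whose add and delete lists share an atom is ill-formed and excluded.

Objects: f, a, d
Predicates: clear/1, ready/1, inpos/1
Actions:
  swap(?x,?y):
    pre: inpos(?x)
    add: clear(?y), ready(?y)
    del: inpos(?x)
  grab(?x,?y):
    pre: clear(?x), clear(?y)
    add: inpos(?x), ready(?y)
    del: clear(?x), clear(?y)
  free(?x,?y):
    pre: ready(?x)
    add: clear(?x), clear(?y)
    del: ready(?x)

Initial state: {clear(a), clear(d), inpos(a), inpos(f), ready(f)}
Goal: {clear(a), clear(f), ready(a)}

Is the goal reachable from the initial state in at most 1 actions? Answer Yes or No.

No

1. swap(f,f)  →  {clear(a), clear(d), clear(f), inpos(a), ready(f)}
2. swap(a,a)  →  {clear(a), clear(d), clear(f), ready(a), ready(f)}
optimal plan length = 2; 2 > 1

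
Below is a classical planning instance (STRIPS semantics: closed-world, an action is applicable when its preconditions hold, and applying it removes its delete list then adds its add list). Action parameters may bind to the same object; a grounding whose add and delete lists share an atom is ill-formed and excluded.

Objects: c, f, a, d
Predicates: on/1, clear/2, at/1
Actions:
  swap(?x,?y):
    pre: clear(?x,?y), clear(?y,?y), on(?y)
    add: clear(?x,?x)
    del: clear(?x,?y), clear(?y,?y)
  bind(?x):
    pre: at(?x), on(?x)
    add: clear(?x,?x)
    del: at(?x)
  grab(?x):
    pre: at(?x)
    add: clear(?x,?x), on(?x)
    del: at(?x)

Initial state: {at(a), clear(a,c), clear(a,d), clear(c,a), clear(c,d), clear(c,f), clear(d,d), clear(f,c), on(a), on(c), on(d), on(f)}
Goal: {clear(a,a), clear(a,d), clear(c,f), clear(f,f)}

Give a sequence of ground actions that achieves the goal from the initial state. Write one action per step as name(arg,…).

1. swap(c,d)  →  {at(a), clear(a,c), clear(a,d), clear(c,a), clear(c,c), clear(c,f), clear(f,c), on(a), on(c), on(d), on(f)}
2. swap(f,c)  →  {at(a), clear(a,c), clear(a,d), clear(c,a), clear(c,f), clear(f,f), on(a), on(c), on(d), on(f)}
3. bind(a)  →  {clear(a,a), clear(a,c), clear(a,d), clear(c,a), clear(c,f), clear(f,f), on(a), on(c), on(d), on(f)}

swap(c,d); swap(f,c); bind(a)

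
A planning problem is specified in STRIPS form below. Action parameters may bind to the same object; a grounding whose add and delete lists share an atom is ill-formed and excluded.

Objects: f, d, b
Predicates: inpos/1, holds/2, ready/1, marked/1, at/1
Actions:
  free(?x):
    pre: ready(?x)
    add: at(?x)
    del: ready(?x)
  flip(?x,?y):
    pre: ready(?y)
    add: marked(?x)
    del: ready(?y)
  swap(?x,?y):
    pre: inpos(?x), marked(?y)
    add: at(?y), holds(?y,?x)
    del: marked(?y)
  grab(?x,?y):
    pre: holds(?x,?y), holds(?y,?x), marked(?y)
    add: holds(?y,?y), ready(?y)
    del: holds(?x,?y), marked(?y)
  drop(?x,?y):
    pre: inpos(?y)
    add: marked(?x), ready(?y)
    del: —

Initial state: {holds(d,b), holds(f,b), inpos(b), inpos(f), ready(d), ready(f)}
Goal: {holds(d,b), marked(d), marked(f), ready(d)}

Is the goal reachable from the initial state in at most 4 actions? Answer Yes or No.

Yes

1. flip(f,f)  →  {holds(d,b), holds(f,b), inpos(b), inpos(f), marked(f), ready(d)}
2. drop(d,f)  →  {holds(d,b), holds(f,b), inpos(b), inpos(f), marked(d), marked(f), ready(d), ready(f)}
optimal plan length = 2; 2 ≤ 4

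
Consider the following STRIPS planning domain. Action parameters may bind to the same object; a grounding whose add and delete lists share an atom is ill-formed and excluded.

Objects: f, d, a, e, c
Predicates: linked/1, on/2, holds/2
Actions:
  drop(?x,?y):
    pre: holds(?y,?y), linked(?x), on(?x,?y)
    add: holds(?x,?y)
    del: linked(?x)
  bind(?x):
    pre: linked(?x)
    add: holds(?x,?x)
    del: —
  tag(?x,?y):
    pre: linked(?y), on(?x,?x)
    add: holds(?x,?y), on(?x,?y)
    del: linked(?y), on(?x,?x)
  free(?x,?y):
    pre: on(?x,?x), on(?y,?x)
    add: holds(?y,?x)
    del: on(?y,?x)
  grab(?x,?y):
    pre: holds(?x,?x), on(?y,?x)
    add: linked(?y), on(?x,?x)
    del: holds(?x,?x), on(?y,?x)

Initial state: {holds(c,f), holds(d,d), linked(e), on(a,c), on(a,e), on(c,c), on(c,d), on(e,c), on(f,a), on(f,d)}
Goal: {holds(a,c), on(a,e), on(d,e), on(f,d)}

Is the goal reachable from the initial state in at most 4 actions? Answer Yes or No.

1. free(c,a)  →  {holds(a,c), holds(c,f), holds(d,d), linked(e), on(a,e), on(c,c), on(c,d), on(e,c), on(f,a), on(f,d)}
2. grab(d,c)  →  {holds(a,c), holds(c,f), linked(c), linked(e), on(a,e), on(c,c), on(d,d), on(e,c), on(f,a), on(f,d)}
3. tag(d,e)  →  {holds(a,c), holds(c,f), holds(d,e), linked(c), on(a,e), on(c,c), on(d,e), on(e,c), on(f,a), on(f,d)}
optimal plan length = 3; 3 ≤ 4

Yes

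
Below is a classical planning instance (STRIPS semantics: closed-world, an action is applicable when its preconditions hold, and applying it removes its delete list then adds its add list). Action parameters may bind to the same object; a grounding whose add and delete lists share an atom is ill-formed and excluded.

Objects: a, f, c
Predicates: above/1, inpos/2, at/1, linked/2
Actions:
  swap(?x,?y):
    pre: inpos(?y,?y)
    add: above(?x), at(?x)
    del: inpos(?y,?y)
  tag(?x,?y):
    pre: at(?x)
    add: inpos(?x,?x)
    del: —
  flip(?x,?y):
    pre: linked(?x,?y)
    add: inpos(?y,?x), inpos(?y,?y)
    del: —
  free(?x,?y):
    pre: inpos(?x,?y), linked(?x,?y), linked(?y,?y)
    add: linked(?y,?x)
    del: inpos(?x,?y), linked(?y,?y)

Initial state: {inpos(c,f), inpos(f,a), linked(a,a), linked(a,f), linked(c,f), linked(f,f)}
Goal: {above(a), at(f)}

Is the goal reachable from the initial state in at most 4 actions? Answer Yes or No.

Yes

1. flip(a,a)  →  {inpos(a,a), inpos(c,f), inpos(f,a), linked(a,a), linked(a,f), linked(c,f), linked(f,f)}
2. swap(a,a)  →  {above(a), at(a), inpos(c,f), inpos(f,a), linked(a,a), linked(a,f), linked(c,f), linked(f,f)}
3. tag(a,a)  →  {above(a), at(a), inpos(a,a), inpos(c,f), inpos(f,a), linked(a,a), linked(a,f), linked(c,f), linked(f,f)}
4. swap(f,a)  →  {above(a), above(f), at(a), at(f), inpos(c,f), inpos(f,a), linked(a,a), linked(a,f), linked(c,f), linked(f,f)}
optimal plan length = 4; 4 ≤ 4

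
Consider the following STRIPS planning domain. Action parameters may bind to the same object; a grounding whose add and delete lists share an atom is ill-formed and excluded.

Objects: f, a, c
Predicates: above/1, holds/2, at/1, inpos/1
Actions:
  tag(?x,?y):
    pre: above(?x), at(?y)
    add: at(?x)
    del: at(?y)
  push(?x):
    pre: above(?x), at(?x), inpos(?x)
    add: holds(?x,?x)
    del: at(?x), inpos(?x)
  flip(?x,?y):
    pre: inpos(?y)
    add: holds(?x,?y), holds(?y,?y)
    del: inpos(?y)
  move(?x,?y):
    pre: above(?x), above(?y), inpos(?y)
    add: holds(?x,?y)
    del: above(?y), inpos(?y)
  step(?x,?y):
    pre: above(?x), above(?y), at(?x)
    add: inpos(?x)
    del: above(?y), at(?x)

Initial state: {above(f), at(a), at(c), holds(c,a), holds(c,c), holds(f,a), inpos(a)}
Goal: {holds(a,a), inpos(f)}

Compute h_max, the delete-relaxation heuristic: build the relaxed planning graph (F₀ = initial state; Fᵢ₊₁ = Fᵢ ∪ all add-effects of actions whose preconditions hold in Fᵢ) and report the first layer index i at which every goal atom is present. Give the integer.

2

F0 = init (7 atoms)
F1 = F0 ∪ {at(f), holds(a,a)}  (9 atoms)
F2 = F1 ∪ {inpos(f)}  (10 atoms)
goal ⊆ F2  ⇒  h_max = 2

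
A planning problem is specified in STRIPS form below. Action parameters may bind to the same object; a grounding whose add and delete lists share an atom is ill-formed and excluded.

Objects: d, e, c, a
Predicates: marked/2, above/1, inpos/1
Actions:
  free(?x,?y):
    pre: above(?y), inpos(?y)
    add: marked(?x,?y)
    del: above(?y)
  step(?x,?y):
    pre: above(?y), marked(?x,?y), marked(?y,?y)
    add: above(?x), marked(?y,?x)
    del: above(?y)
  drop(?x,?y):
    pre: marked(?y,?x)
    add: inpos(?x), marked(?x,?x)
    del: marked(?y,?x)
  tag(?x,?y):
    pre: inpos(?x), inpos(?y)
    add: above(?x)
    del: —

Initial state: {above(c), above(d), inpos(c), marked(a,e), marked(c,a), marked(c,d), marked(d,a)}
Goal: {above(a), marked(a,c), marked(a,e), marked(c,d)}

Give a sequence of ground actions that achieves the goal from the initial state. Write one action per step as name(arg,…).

1. free(a,c)  →  {above(d), inpos(c), marked(a,c), marked(a,e), marked(c,a), marked(c,d), marked(d,a)}
2. drop(a,d)  →  {above(d), inpos(a), inpos(c), marked(a,a), marked(a,c), marked(a,e), marked(c,a), marked(c,d)}
3. tag(a,c)  →  {above(a), above(d), inpos(a), inpos(c), marked(a,a), marked(a,c), marked(a,e), marked(c,a), marked(c,d)}

free(a,c); drop(a,d); tag(a,c)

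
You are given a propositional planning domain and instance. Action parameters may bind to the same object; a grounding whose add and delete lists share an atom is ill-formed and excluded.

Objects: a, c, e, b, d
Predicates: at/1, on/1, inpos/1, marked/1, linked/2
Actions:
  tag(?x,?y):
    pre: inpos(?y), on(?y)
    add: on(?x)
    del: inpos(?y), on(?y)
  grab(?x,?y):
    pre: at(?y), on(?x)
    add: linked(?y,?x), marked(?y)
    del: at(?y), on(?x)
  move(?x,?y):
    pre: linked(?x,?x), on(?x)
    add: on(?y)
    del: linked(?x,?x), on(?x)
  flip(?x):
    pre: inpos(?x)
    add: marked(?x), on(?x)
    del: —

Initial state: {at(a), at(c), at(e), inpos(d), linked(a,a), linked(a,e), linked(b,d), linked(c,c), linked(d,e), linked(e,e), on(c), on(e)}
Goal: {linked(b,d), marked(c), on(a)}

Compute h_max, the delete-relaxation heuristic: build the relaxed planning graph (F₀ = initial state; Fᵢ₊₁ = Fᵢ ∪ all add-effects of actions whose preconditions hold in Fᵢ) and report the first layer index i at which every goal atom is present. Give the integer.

F0 = init (12 atoms)
F1 = F0 ∪ {linked(a,c), linked(c,e), linked(e,c), marked(a), marked(c), marked(d), marked(e), on(a), on(b), on(d)}  (22 atoms)
goal ⊆ F1  ⇒  h_max = 1

1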